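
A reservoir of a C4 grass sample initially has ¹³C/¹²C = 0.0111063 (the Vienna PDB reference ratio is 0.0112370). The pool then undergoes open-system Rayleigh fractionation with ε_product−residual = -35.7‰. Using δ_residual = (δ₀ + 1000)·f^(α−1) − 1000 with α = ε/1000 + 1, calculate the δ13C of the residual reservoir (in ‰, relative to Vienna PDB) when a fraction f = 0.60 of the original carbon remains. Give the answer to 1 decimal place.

δ₀ = (0.0111063/0.0112370 − 1)×1000 = (0.988369 − 1)×1000 = -11.631‰
α − 1 = ε/1000 = -0.0357
f^(α−1) = 0.60^(-0.0357) = 1.018404
δ_res = (-11.631 + 1000) × 1.018404 − 1000 = 1006.558 − 1000 = 6.56‰

6.6‰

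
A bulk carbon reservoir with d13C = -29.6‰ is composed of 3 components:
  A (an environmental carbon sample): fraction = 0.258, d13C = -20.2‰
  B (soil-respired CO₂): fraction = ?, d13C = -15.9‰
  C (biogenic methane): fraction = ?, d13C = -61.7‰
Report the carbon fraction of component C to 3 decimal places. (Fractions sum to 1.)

0.275

Let f_C and f_B be the unknown fractions; fractions sum to 1 so f_C + f_B = 0.742.
Mass balance: Σ fᵢ·δᵢ = δ_bulk ⇒ f_C·(-61.7) + f_B·(-15.9) = -29.6 − (-5.212) = -24.388
Substitute f_B = 0.742 − f_C:
f_C·(-61.7 − -15.9) = -24.388 − 0.742×(-15.9) = -12.591
f_C = -12.591 / -45.8 = 0.2749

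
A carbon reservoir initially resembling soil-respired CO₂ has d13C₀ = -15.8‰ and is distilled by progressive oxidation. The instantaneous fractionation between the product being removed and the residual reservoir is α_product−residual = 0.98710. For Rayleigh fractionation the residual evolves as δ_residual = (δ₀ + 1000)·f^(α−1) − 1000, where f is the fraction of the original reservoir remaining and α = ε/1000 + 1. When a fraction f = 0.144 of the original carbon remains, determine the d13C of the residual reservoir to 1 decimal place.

9.1‰

Rayleigh residual: δ_res = (δ₀ + 1000)·f^(α−1) − 1000
α − 1 = -0.01290
f^(α−1) = 0.144^(-0.01290) = 1.025315
δ_res = (-15.8 + 1000) × 1.025315 − 1000 = 1009.115 − 1000 = 9.11‰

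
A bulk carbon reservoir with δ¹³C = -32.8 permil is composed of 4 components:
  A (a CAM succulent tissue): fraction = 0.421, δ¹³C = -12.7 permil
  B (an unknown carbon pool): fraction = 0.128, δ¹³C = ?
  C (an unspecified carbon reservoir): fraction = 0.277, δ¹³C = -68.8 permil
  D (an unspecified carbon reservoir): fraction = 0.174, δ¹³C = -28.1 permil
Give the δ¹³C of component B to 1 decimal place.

Isotope mass balance: δ_bulk = Σ fᵢ·δᵢ.
-32.8 = 0.421×(-12.7) + 0.128×δ_B + 0.277×(-68.8) + 0.174×(-28.1)
0.128·δ_B = -32.8 − (-29.294) = -3.506
δ_B = -3.506 / 0.128 = -27.39 permil

-27.4 permil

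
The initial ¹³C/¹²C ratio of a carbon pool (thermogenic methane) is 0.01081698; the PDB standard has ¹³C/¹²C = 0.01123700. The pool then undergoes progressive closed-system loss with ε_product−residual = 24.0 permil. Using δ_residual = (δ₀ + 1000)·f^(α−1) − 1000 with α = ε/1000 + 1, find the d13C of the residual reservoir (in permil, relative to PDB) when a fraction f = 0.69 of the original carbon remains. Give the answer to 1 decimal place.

-45.9 permil

δ₀ = (0.01081698/0.01123700 − 1)×1000 = (0.962622 − 1)×1000 = -37.378 permil
α − 1 = ε/1000 = 0.0240
f^(α−1) = 0.69^(0.0240) = 0.991134
δ_res = (-37.378 + 1000) × 0.991134 − 1000 = 954.087 − 1000 = -45.91 permil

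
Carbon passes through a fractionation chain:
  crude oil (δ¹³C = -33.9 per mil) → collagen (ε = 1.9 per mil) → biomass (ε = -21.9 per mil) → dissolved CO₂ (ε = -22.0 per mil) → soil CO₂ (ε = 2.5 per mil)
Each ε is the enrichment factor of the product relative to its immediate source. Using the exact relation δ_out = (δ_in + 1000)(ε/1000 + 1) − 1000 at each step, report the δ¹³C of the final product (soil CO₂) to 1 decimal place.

step 1: δ = (-33.90 + 1000)·(1.9/1000 + 1) − 1000 = -32.06 per mil
step 2: δ = (-32.06 + 1000)·(-21.9/1000 + 1) − 1000 = -53.26 per mil
step 3: δ = (-53.26 + 1000)·(-22.0/1000 + 1) − 1000 = -74.09 per mil
step 4: δ = (-74.09 + 1000)·(2.5/1000 + 1) − 1000 = -71.78 per mil

-71.8 per mil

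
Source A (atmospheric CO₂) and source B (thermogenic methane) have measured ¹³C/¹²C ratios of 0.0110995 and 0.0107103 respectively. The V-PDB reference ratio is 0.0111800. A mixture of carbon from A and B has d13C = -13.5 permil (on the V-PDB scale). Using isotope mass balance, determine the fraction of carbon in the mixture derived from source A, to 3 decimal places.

0.819

δ_A = (0.0110995/0.0111800 − 1)×1000 = (0.992800 − 1)×1000 = -7.200 permil
δ_B = (0.0107103/0.0111800 − 1)×1000 = (0.957987 − 1)×1000 = -42.013 permil
f_A = (δ_mix − δ_B)/(δ_A − δ_B) = (-13.5 − (-42.013))/(-7.200 − (-42.013))
f_A = 28.513 / 34.812 = 0.8190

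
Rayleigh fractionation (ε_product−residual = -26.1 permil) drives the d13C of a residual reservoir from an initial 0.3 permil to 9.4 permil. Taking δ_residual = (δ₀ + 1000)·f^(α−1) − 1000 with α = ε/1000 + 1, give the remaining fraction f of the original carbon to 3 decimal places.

α − 1 = ε/1000 = -0.0261
(δ_res + 1000)/(δ₀ + 1000) = (9.4 + 1000)/(0.3 + 1000) = 1009.4/1000.3 = 1.009097
f = 1.009097^(1/-0.0261) = exp(ln(1.009097)/-0.0261) = exp(0.00906/-0.0261)
f = exp(-0.3470) = 0.7068

0.707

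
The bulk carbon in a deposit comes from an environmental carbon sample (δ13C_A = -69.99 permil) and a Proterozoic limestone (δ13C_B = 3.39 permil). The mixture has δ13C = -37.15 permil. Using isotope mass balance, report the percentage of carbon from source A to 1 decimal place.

δ_mix = f_A·δ_A + (1 − f_A)·δ_B  ⇒  f_A = (δ_mix − δ_B)/(δ_A − δ_B)
f_A = (-37.15 − (3.39)) / (-69.99 − (3.39))
f_A = -40.54 / -73.38 = 0.5525

55.2%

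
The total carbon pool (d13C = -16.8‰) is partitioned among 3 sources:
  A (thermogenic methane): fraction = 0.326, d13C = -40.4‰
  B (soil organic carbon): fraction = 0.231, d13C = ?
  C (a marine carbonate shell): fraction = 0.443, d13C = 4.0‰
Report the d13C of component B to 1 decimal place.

-23.4‰

Isotope mass balance: δ_bulk = Σ fᵢ·δᵢ.
-16.8 = 0.326×(-40.4) + 0.231×δ_B + 0.443×(4.0)
0.231·δ_B = -16.8 − (-11.398) = -5.402
δ_B = -5.402 / 0.231 = -23.38‰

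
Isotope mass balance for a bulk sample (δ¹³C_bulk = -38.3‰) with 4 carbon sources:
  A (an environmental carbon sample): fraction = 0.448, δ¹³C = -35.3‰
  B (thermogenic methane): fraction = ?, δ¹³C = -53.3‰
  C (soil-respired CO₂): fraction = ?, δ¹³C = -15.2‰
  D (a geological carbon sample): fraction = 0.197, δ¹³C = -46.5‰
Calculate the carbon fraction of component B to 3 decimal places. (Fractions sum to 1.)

Let f_B and f_C be the unknown fractions; fractions sum to 1 so f_B + f_C = 0.355.
Mass balance: Σ fᵢ·δᵢ = δ_bulk ⇒ f_B·(-53.3) + f_C·(-15.2) = -38.3 − (-24.975) = -13.325
Substitute f_C = 0.355 − f_B:
f_B·(-53.3 − -15.2) = -13.325 − 0.355×(-15.2) = -7.929
f_B = -7.929 / -38.1 = 0.2081

0.208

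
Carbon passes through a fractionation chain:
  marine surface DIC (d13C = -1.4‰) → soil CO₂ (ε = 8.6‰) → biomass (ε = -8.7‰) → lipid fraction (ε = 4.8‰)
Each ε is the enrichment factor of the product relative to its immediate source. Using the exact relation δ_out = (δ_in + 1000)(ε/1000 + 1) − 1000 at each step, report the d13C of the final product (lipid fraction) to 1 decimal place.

step 1: δ = (-1.40 + 1000)·(8.6/1000 + 1) − 1000 = 7.19‰
step 2: δ = (7.19 + 1000)·(-8.7/1000 + 1) − 1000 = -1.57‰
step 3: δ = (-1.57 + 1000)·(4.8/1000 + 1) − 1000 = 3.22‰

3.2‰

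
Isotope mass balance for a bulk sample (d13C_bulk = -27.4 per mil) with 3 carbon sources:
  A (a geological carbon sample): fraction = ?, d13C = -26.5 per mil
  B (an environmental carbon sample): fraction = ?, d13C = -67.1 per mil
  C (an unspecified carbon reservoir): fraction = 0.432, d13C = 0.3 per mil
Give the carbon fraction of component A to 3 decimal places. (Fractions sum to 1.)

Let f_A and f_B be the unknown fractions; fractions sum to 1 so f_A + f_B = 0.568.
Mass balance: Σ fᵢ·δᵢ = δ_bulk ⇒ f_A·(-26.5) + f_B·(-67.1) = -27.4 − (0.130) = -27.530
Substitute f_B = 0.568 − f_A:
f_A·(-26.5 − -67.1) = -27.530 − 0.568×(-67.1) = 10.583
f_A = 10.583 / 40.6 = 0.2607

0.261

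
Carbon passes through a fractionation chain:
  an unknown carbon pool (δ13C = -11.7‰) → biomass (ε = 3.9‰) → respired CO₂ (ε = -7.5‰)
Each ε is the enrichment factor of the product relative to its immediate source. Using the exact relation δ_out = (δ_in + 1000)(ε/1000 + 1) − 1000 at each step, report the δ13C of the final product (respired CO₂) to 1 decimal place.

step 1: δ = (-11.70 + 1000)·(3.9/1000 + 1) − 1000 = -7.85‰
step 2: δ = (-7.85 + 1000)·(-7.5/1000 + 1) − 1000 = -15.29‰

-15.3‰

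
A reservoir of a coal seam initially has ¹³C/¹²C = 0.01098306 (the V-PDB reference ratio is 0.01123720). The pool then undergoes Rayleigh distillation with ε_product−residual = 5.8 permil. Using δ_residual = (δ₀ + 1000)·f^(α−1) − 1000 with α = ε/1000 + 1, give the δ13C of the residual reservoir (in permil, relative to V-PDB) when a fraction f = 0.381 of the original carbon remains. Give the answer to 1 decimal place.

δ₀ = (0.01098306/0.01123720 − 1)×1000 = (0.977384 − 1)×1000 = -22.616 permil
α − 1 = ε/1000 = 0.0058
f^(α−1) = 0.381^(0.0058) = 0.994419
δ_res = (-22.616 + 1000) × 0.994419 − 1000 = 971.929 − 1000 = -28.07 permil

-28.1 permil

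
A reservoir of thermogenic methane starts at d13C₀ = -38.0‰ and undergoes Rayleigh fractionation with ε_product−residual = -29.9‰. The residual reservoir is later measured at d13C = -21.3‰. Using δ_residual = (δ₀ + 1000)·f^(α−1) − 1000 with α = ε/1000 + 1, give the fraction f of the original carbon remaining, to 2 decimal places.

0.56

α − 1 = ε/1000 = -0.0299
(δ_res + 1000)/(δ₀ + 1000) = (-21.3 + 1000)/(-38.0 + 1000) = 978.7/962.0 = 1.017360
f = 1.017360^(1/-0.0299) = exp(ln(1.017360)/-0.0299) = exp(0.01721/-0.0299)
f = exp(-0.5756) = 0.5624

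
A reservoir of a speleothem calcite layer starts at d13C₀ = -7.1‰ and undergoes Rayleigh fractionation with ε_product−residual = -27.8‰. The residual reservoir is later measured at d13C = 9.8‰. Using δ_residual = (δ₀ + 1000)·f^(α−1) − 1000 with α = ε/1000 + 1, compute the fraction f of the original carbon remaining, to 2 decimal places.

0.54

α − 1 = ε/1000 = -0.0278
(δ_res + 1000)/(δ₀ + 1000) = (9.8 + 1000)/(-7.1 + 1000) = 1009.8/992.9 = 1.017021
f = 1.017021^(1/-0.0278) = exp(ln(1.017021)/-0.0278) = exp(0.01688/-0.0278)
f = exp(-0.6071) = 0.5449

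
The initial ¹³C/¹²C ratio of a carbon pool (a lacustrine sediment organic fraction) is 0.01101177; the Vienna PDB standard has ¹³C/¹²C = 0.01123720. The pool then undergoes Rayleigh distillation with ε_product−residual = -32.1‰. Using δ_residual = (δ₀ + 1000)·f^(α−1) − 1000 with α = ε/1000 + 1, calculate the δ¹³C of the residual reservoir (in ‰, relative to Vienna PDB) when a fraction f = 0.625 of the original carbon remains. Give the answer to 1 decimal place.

δ₀ = (0.01101177/0.01123720 − 1)×1000 = (0.979939 − 1)×1000 = -20.061‰
α − 1 = ε/1000 = -0.0321
f^(α−1) = 0.625^(-0.0321) = 1.015202
δ_res = (-20.061 + 1000) × 1.015202 − 1000 = 994.835 − 1000 = -5.16‰

-5.2‰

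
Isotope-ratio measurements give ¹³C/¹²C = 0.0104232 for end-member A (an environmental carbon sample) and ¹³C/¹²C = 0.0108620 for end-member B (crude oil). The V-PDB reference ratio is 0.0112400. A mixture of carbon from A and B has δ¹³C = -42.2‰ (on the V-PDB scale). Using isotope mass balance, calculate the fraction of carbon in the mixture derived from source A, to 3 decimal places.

0.220

δ_A = (0.0104232/0.0112400 − 1)×1000 = (0.927331 − 1)×1000 = -72.669‰
δ_B = (0.0108620/0.0112400 − 1)×1000 = (0.966370 − 1)×1000 = -33.630‰
f_A = (δ_mix − δ_B)/(δ_A − δ_B) = (-42.2 − (-33.630))/(-72.669 − (-33.630))
f_A = -8.570 / -39.039 = 0.2195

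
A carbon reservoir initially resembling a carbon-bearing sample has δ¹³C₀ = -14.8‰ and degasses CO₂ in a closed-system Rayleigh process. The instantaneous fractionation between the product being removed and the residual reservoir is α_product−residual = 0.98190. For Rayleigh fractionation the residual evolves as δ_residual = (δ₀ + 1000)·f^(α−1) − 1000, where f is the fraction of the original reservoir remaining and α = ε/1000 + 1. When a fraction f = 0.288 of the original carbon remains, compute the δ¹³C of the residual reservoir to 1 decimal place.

Rayleigh residual: δ_res = (δ₀ + 1000)·f^(α−1) − 1000
α − 1 = -0.01810
f^(α−1) = 0.288^(-0.01810) = 1.022787
δ_res = (-14.8 + 1000) × 1.022787 − 1000 = 1007.649 − 1000 = 7.65‰

7.6‰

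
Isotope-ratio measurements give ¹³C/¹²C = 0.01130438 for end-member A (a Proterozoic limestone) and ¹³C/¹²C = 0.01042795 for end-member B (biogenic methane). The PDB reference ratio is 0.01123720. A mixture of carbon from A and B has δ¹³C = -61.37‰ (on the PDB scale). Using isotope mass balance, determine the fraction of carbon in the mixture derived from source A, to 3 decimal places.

δ_A = (0.01130438/0.01123720 − 1)×1000 = (1.005978 − 1)×1000 = 5.978‰
δ_B = (0.01042795/0.01123720 − 1)×1000 = (0.927985 − 1)×1000 = -72.015‰
f_A = (δ_mix − δ_B)/(δ_A − δ_B) = (-61.37 − (-72.015))/(5.978 − (-72.015))
f_A = 10.645 / 77.994 = 0.1365

0.136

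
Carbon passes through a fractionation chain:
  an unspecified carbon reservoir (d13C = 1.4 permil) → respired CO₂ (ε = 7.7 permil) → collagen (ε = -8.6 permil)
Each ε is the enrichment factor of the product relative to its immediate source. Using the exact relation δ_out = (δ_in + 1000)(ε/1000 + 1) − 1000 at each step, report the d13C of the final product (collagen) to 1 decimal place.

0.4 permil

step 1: δ = (1.40 + 1000)·(7.7/1000 + 1) − 1000 = 9.11 permil
step 2: δ = (9.11 + 1000)·(-8.6/1000 + 1) − 1000 = 0.43 permil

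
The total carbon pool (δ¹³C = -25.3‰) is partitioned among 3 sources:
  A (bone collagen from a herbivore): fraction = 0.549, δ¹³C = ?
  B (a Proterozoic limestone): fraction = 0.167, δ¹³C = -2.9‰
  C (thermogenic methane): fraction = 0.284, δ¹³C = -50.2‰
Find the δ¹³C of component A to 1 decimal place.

-19.2‰

Isotope mass balance: δ_bulk = Σ fᵢ·δᵢ.
-25.3 = 0.549×δ_A + 0.167×(-2.9) + 0.284×(-50.2)
0.549·δ_A = -25.3 − (-14.741) = -10.559
δ_A = -10.559 / 0.549 = -19.23‰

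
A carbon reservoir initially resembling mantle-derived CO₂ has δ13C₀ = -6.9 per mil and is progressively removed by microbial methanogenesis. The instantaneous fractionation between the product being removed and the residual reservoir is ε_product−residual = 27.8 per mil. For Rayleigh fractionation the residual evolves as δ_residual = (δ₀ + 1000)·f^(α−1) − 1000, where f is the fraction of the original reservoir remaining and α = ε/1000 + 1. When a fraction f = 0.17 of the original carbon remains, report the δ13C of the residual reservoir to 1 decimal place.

-54.6 per mil

Rayleigh residual: δ_res = (δ₀ + 1000)·f^(α−1) − 1000
α = ε/1000 + 1 = 1.02780, so α − 1 = 0.02780
f^(α−1) = 0.17^(0.02780) = 0.951933
δ_res = (-6.9 + 1000) × 0.951933 − 1000 = 945.365 − 1000 = -54.64 per mil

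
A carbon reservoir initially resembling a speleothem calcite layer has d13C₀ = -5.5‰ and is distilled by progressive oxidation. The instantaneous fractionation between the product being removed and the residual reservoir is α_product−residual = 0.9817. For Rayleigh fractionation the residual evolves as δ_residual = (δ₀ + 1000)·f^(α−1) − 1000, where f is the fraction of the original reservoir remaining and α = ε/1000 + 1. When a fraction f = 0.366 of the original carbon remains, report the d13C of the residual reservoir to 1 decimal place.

13.0‰

Rayleigh residual: δ_res = (δ₀ + 1000)·f^(α−1) − 1000
α − 1 = -0.01830
f^(α−1) = 0.366^(-0.01830) = 1.018564
δ_res = (-5.5 + 1000) × 1.018564 − 1000 = 1012.962 − 1000 = 12.96‰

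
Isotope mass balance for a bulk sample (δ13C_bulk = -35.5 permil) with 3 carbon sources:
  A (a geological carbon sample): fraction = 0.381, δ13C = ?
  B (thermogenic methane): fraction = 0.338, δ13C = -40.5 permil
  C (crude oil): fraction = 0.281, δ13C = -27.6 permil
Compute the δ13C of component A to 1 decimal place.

-36.9 permil

Isotope mass balance: δ_bulk = Σ fᵢ·δᵢ.
-35.5 = 0.381×δ_A + 0.338×(-40.5) + 0.281×(-27.6)
0.381·δ_A = -35.5 − (-21.445) = -14.055
δ_A = -14.055 / 0.381 = -36.89 permil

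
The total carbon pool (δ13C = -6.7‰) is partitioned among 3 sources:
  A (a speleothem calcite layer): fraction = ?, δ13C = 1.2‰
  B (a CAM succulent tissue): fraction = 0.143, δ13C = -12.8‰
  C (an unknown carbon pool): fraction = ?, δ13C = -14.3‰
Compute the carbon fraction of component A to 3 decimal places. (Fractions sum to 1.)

0.476

Let f_A and f_C be the unknown fractions; fractions sum to 1 so f_A + f_C = 0.857.
Mass balance: Σ fᵢ·δᵢ = δ_bulk ⇒ f_A·(1.2) + f_C·(-14.3) = -6.7 − (-1.830) = -4.870
Substitute f_C = 0.857 − f_A:
f_A·(1.2 − -14.3) = -4.870 − 0.857×(-14.3) = 7.386
f_A = 7.386 / 15.5 = 0.4765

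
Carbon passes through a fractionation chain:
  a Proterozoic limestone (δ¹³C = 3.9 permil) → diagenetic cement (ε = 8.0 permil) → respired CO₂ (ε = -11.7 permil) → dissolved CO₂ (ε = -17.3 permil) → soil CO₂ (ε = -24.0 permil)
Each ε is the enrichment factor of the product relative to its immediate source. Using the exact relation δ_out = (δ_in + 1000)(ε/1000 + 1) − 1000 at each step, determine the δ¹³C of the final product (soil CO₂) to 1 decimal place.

-40.8 permil

step 1: δ = (3.90 + 1000)·(8.0/1000 + 1) − 1000 = 11.93 permil
step 2: δ = (11.93 + 1000)·(-11.7/1000 + 1) − 1000 = 0.09 permil
step 3: δ = (0.09 + 1000)·(-17.3/1000 + 1) − 1000 = -17.21 permil
step 4: δ = (-17.21 + 1000)·(-24.0/1000 + 1) − 1000 = -40.80 permil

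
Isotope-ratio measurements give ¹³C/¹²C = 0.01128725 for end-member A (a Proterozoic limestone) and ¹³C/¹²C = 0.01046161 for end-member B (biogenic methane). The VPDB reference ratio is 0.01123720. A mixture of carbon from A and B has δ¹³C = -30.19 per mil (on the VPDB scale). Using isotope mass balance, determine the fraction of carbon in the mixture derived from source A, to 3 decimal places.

δ_A = (0.01128725/0.01123720 − 1)×1000 = (1.004454 − 1)×1000 = 4.454 per mil
δ_B = (0.01046161/0.01123720 − 1)×1000 = (0.930980 − 1)×1000 = -69.020 per mil
f_A = (δ_mix − δ_B)/(δ_A − δ_B) = (-30.19 − (-69.020))/(4.454 − (-69.020))
f_A = 38.830 / 73.474 = 0.5285

0.528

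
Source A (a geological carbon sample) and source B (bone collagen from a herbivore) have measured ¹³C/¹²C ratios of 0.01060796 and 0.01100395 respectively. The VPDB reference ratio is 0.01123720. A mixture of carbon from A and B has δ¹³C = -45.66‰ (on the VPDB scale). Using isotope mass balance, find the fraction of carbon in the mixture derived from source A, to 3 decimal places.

0.707

δ_A = (0.01060796/0.01123720 − 1)×1000 = (0.944004 − 1)×1000 = -55.996‰
δ_B = (0.01100395/0.01123720 − 1)×1000 = (0.979243 − 1)×1000 = -20.757‰
f_A = (δ_mix − δ_B)/(δ_A − δ_B) = (-45.66 − (-20.757))/(-55.996 − (-20.757))
f_A = -24.903 / -35.239 = 0.7067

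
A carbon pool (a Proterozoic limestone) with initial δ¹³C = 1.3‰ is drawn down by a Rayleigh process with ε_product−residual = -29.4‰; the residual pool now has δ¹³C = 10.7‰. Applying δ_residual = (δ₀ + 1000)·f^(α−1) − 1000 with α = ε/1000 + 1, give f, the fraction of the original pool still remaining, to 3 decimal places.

0.728

α − 1 = ε/1000 = -0.0294
(δ_res + 1000)/(δ₀ + 1000) = (10.7 + 1000)/(1.3 + 1000) = 1010.7/1001.3 = 1.009388
f = 1.009388^(1/-0.0294) = exp(ln(1.009388)/-0.0294) = exp(0.00934/-0.0294)
f = exp(-0.3178) = 0.7277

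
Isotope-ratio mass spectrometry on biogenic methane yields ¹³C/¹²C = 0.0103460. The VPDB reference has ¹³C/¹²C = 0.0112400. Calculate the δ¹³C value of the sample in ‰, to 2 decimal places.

δ¹³C = (R_sample / R_standard − 1) × 1000
R_sample / R_standard = 0.0103460 / 0.0112400 = 0.920463
δ¹³C = (0.920463 − 1) × 1000 = -79.537‰

-79.54‰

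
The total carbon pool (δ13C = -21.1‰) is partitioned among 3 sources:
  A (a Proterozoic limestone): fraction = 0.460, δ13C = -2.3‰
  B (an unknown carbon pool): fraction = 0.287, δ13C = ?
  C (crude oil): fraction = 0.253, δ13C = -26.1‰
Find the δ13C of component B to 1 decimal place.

-46.8‰

Isotope mass balance: δ_bulk = Σ fᵢ·δᵢ.
-21.1 = 0.460×(-2.3) + 0.287×δ_B + 0.253×(-26.1)
0.287·δ_B = -21.1 − (-7.661) = -13.439
δ_B = -13.439 / 0.287 = -46.82‰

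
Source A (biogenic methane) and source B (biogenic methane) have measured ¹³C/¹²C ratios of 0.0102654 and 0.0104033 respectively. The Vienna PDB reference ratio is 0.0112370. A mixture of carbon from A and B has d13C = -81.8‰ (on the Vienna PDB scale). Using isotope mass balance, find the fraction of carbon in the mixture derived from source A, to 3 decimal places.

δ_A = (0.0102654/0.0112370 − 1)×1000 = (0.913536 − 1)×1000 = -86.464‰
δ_B = (0.0104033/0.0112370 − 1)×1000 = (0.925808 − 1)×1000 = -74.192‰
f_A = (δ_mix − δ_B)/(δ_A − δ_B) = (-81.8 − (-74.192))/(-86.464 − (-74.192))
f_A = -7.608 / -12.272 = 0.6199

0.620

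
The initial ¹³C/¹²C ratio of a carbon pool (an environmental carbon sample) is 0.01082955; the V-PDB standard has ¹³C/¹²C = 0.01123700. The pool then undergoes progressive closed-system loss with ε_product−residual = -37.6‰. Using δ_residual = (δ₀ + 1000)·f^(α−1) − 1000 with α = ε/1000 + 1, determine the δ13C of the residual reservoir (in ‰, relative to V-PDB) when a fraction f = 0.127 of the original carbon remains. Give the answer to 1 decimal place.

41.5‰

δ₀ = (0.01082955/0.01123700 − 1)×1000 = (0.963740 − 1)×1000 = -36.260‰
α − 1 = ε/1000 = -0.0376
f^(α−1) = 0.127^(-0.0376) = 1.080680
δ_res = (-36.260 + 1000) × 1.080680 − 1000 = 1041.495 − 1000 = 41.49‰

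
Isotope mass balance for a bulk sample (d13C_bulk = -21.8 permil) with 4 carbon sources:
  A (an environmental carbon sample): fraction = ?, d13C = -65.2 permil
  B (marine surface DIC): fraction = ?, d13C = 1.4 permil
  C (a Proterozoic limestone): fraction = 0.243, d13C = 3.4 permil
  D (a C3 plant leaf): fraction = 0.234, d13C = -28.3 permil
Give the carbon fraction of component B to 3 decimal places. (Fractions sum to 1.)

Let f_B and f_A be the unknown fractions; fractions sum to 1 so f_B + f_A = 0.523.
Mass balance: Σ fᵢ·δᵢ = δ_bulk ⇒ f_B·(1.4) + f_A·(-65.2) = -21.8 − (-5.796) = -16.004
Substitute f_A = 0.523 − f_B:
f_B·(1.4 − -65.2) = -16.004 − 0.523×(-65.2) = 18.096
f_B = 18.096 / 66.6 = 0.2717

0.272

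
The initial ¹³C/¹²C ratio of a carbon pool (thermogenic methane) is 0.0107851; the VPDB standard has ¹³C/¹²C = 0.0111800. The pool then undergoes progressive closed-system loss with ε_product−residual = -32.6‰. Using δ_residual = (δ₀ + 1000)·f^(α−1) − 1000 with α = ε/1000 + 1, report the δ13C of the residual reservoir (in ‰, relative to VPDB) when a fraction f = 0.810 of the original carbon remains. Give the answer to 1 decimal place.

-28.7‰

δ₀ = (0.0107851/0.0111800 − 1)×1000 = (0.964678 − 1)×1000 = -35.322‰
α − 1 = ε/1000 = -0.0326
f^(α−1) = 0.810^(-0.0326) = 1.006893
δ_res = (-35.322 + 1000) × 1.006893 − 1000 = 971.328 − 1000 = -28.67‰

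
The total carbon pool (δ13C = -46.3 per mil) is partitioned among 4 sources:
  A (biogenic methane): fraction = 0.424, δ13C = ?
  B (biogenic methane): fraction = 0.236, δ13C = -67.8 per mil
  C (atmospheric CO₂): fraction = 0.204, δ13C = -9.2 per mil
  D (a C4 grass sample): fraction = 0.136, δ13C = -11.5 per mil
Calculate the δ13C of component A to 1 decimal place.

-63.3 per mil

Isotope mass balance: δ_bulk = Σ fᵢ·δᵢ.
-46.3 = 0.424×δ_A + 0.236×(-67.8) + 0.204×(-9.2) + 0.136×(-11.5)
0.424·δ_A = -46.3 − (-19.442) = -26.858
δ_A = -26.858 / 0.424 = -63.35 per mil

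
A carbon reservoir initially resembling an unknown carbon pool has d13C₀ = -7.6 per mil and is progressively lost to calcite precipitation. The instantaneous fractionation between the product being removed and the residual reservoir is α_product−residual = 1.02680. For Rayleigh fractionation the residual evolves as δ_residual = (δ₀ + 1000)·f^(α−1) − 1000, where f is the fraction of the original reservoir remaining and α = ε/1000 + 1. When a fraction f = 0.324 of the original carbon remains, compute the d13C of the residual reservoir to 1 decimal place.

-37.1 per mil

Rayleigh residual: δ_res = (δ₀ + 1000)·f^(α−1) − 1000
α − 1 = 0.02680
f^(α−1) = 0.324^(0.02680) = 0.970248
δ_res = (-7.6 + 1000) × 0.970248 − 1000 = 962.874 − 1000 = -37.13 per mil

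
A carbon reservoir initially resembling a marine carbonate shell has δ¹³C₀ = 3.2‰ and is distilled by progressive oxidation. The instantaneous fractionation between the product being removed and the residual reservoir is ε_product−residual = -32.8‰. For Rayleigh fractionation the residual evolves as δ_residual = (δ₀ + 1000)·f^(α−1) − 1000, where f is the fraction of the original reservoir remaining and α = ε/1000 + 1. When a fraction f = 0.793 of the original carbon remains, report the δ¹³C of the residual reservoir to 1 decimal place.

10.9‰

Rayleigh residual: δ_res = (δ₀ + 1000)·f^(α−1) − 1000
α = ε/1000 + 1 = 0.96720, so α − 1 = -0.03280
f^(α−1) = 0.793^(-0.03280) = 1.007636
δ_res = (3.2 + 1000) × 1.007636 − 1000 = 1010.861 − 1000 = 10.86‰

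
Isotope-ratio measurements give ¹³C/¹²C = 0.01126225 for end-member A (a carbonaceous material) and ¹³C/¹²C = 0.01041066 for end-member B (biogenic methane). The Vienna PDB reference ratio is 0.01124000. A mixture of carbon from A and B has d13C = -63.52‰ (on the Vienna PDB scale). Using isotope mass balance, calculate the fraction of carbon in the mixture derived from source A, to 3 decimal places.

0.135

δ_A = (0.01126225/0.01124000 − 1)×1000 = (1.001980 − 1)×1000 = 1.980‰
δ_B = (0.01041066/0.01124000 − 1)×1000 = (0.926215 − 1)×1000 = -73.785‰
f_A = (δ_mix − δ_B)/(δ_A − δ_B) = (-63.52 − (-73.785))/(1.980 − (-73.785))
f_A = 10.265 / 75.764 = 0.1355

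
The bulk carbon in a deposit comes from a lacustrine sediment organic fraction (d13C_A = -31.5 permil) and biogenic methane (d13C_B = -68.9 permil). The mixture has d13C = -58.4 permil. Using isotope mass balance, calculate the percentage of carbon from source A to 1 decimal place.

28.1%

δ_mix = f_A·δ_A + (1 − f_A)·δ_B  ⇒  f_A = (δ_mix − δ_B)/(δ_A − δ_B)
f_A = (-58.4 − (-68.9)) / (-31.5 − (-68.9))
f_A = 10.5 / 37.4 = 0.2807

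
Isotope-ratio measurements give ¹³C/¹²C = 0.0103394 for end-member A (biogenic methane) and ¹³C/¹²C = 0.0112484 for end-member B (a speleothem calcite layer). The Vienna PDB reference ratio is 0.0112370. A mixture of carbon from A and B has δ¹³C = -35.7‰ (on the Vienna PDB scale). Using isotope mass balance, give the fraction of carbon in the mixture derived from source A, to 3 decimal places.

0.454

δ_A = (0.0103394/0.0112370 − 1)×1000 = (0.920121 − 1)×1000 = -79.879‰
δ_B = (0.0112484/0.0112370 − 1)×1000 = (1.001015 − 1)×1000 = 1.015‰
f_A = (δ_mix − δ_B)/(δ_A − δ_B) = (-35.7 − (1.015))/(-79.879 − (1.015))
f_A = -36.715 / -80.893 = 0.4539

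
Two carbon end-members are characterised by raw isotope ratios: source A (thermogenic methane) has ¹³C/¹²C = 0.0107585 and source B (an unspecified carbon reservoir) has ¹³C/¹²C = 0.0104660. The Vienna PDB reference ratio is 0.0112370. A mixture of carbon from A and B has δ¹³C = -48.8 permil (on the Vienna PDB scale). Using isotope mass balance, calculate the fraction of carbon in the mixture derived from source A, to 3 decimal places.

δ_A = (0.0107585/0.0112370 − 1)×1000 = (0.957417 − 1)×1000 = -42.583 permil
δ_B = (0.0104660/0.0112370 − 1)×1000 = (0.931387 − 1)×1000 = -68.613 permil
f_A = (δ_mix − δ_B)/(δ_A − δ_B) = (-48.8 − (-68.613))/(-42.583 − (-68.613))
f_A = 19.813 / 26.030 = 0.7611

0.761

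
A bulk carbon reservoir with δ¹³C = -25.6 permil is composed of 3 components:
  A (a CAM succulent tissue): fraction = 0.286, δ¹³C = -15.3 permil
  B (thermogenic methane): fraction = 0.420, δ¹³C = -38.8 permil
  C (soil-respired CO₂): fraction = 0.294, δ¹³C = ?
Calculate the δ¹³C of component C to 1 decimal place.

Isotope mass balance: δ_bulk = Σ fᵢ·δᵢ.
-25.6 = 0.286×(-15.3) + 0.420×(-38.8) + 0.294×δ_C
0.294·δ_C = -25.6 − (-20.672) = -4.928
δ_C = -4.928 / 0.294 = -16.76 permil

-16.8 permil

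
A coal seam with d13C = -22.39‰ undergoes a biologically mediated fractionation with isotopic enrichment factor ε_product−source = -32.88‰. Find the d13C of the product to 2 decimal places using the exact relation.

To first order, δ_product ≈ δ_source + ε = -55.27‰.
Exactly, δ_product = (δ_source + 1000)·(ε/1000 + 1) − 1000.
δ_product = (-22.39 + 1000) × (-32.88/1000 + 1) − 1000
δ_product = -54.534‰

-54.53‰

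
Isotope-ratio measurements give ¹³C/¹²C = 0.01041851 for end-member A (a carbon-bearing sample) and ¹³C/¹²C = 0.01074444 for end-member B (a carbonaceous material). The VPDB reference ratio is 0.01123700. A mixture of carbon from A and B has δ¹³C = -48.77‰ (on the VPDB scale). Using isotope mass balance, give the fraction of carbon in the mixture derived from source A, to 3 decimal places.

0.170

δ_A = (0.01041851/0.01123700 − 1)×1000 = (0.927161 − 1)×1000 = -72.839‰
δ_B = (0.01074444/0.01123700 − 1)×1000 = (0.956166 − 1)×1000 = -43.834‰
f_A = (δ_mix − δ_B)/(δ_A − δ_B) = (-48.77 − (-43.834))/(-72.839 − (-43.834))
f_A = -4.936 / -29.005 = 0.1702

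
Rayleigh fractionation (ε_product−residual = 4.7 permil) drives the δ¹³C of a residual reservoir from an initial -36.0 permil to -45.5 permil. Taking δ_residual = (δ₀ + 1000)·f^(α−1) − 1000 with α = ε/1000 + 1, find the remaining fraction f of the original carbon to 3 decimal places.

α − 1 = ε/1000 = 0.0047
(δ_res + 1000)/(δ₀ + 1000) = (-45.5 + 1000)/(-36.0 + 1000) = 954.5/964.0 = 0.990145
f = 0.990145^(1/0.0047) = exp(ln(0.990145)/0.0047) = exp(-0.00990/0.0047)
f = exp(-2.1072) = 0.1216

0.122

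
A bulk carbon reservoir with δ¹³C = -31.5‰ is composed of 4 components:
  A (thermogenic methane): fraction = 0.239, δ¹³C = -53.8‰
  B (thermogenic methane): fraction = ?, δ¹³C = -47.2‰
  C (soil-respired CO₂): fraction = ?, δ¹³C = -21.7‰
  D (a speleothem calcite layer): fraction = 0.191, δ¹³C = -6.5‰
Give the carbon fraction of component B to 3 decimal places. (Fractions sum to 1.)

Let f_B and f_C be the unknown fractions; fractions sum to 1 so f_B + f_C = 0.570.
Mass balance: Σ fᵢ·δᵢ = δ_bulk ⇒ f_B·(-47.2) + f_C·(-21.7) = -31.5 − (-14.100) = -17.400
Substitute f_C = 0.570 − f_B:
f_B·(-47.2 − -21.7) = -17.400 − 0.570×(-21.7) = -5.031
f_B = -5.031 / -25.5 = 0.1973

0.197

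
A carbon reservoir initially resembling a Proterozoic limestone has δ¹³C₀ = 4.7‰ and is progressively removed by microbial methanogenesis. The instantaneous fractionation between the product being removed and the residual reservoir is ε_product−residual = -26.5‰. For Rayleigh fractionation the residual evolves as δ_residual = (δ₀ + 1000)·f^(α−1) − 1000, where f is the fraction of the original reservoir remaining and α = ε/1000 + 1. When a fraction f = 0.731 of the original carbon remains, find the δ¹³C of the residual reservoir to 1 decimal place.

Rayleigh residual: δ_res = (δ₀ + 1000)·f^(α−1) − 1000
α = ε/1000 + 1 = 0.97350, so α − 1 = -0.02650
f^(α−1) = 0.731^(-0.02650) = 1.008338
δ_res = (4.7 + 1000) × 1.008338 − 1000 = 1013.077 − 1000 = 13.08‰

13.1‰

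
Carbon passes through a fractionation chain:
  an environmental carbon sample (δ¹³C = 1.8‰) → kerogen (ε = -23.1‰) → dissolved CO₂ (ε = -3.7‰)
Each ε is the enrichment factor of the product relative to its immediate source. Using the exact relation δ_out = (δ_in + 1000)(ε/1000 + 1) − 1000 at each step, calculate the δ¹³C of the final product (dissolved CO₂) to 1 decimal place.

step 1: δ = (1.80 + 1000)·(-23.1/1000 + 1) − 1000 = -21.34‰
step 2: δ = (-21.34 + 1000)·(-3.7/1000 + 1) − 1000 = -24.96‰

-25.0‰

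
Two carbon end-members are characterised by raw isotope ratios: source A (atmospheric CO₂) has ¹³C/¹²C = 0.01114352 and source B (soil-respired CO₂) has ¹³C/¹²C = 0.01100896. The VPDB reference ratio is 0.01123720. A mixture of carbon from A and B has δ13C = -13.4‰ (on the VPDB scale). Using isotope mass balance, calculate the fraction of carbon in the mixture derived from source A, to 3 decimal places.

0.577

δ_A = (0.01114352/0.01123720 − 1)×1000 = (0.991663 − 1)×1000 = -8.337‰
δ_B = (0.01100896/0.01123720 − 1)×1000 = (0.979689 − 1)×1000 = -20.311‰
f_A = (δ_mix − δ_B)/(δ_A − δ_B) = (-13.4 − (-20.311))/(-8.337 − (-20.311))
f_A = 6.911 / 11.975 = 0.5772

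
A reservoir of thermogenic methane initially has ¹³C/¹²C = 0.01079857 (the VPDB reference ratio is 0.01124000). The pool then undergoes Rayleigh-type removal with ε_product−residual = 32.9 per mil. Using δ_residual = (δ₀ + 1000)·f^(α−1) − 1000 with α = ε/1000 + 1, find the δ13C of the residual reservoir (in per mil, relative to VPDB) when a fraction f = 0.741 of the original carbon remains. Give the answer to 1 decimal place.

δ₀ = (0.01079857/0.01124000 − 1)×1000 = (0.960727 − 1)×1000 = -39.273 per mil
α − 1 = ε/1000 = 0.0329
f^(α−1) = 0.741^(0.0329) = 0.990187
δ_res = (-39.273 + 1000) × 0.990187 − 1000 = 951.299 − 1000 = -48.70 per mil

-48.7 per mil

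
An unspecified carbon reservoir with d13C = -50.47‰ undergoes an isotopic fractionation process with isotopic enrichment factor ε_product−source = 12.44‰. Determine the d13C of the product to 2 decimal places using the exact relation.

-38.66‰

To first order, δ_product ≈ δ_source + ε = -38.03‰.
Exactly, δ_product = (δ_source + 1000)·(ε/1000 + 1) − 1000.
δ_product = (-50.47 + 1000) × (12.44/1000 + 1) − 1000
δ_product = -38.658‰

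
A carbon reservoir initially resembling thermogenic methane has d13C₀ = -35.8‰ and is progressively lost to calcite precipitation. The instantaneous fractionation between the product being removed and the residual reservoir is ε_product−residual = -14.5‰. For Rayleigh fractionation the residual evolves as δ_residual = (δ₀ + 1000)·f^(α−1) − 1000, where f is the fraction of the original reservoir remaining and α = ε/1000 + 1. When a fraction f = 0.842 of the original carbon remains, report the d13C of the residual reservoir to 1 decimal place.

Rayleigh residual: δ_res = (δ₀ + 1000)·f^(α−1) − 1000
α = ε/1000 + 1 = 0.98550, so α − 1 = -0.01450
f^(α−1) = 0.842^(-0.01450) = 1.002497
δ_res = (-35.8 + 1000) × 1.002497 − 1000 = 966.607 − 1000 = -33.39‰

-33.4‰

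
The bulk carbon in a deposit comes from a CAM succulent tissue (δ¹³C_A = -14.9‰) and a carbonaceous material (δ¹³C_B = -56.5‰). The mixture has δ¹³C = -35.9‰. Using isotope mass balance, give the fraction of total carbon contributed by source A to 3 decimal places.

δ_mix = f_A·δ_A + (1 − f_A)·δ_B  ⇒  f_A = (δ_mix − δ_B)/(δ_A − δ_B)
f_A = (-35.9 − (-56.5)) / (-14.9 − (-56.5))
f_A = 20.6 / 41.6 = 0.4952

0.495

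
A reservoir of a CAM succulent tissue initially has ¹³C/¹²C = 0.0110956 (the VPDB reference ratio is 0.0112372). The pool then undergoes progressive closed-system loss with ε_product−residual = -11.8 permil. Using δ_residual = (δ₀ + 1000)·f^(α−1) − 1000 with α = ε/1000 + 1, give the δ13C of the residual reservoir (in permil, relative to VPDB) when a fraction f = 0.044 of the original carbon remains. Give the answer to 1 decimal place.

24.5 permil

δ₀ = (0.0110956/0.0112372 − 1)×1000 = (0.987399 − 1)×1000 = -12.601 permil
α − 1 = ε/1000 = -0.0118
f^(α−1) = 0.044^(-0.0118) = 1.037546
δ_res = (-12.601 + 1000) × 1.037546 − 1000 = 1024.472 − 1000 = 24.47 permil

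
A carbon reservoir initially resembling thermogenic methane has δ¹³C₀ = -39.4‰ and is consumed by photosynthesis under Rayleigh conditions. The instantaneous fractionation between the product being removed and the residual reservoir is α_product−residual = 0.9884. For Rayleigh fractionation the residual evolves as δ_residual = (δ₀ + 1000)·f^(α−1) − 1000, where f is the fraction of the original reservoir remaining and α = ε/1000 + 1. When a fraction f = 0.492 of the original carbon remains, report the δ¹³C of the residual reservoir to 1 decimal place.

Rayleigh residual: δ_res = (δ₀ + 1000)·f^(α−1) − 1000
α − 1 = -0.01160
f^(α−1) = 0.492^(-0.01160) = 1.008262
δ_res = (-39.4 + 1000) × 1.008262 − 1000 = 968.536 − 1000 = -31.46‰

-31.5‰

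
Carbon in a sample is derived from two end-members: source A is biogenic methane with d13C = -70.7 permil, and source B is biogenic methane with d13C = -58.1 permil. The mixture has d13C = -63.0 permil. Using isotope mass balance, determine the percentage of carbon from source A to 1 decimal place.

δ_mix = f_A·δ_A + (1 − f_A)·δ_B  ⇒  f_A = (δ_mix − δ_B)/(δ_A − δ_B)
f_A = (-63.0 − (-58.1)) / (-70.7 − (-58.1))
f_A = -4.9 / -12.6 = 0.3889

38.9%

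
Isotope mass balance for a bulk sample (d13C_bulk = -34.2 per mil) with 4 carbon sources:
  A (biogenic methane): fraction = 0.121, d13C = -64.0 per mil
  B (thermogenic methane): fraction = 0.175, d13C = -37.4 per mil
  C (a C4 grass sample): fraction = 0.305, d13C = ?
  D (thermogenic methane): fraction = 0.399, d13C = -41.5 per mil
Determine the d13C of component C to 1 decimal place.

-11.0 per mil

Isotope mass balance: δ_bulk = Σ fᵢ·δᵢ.
-34.2 = 0.121×(-64.0) + 0.175×(-37.4) + 0.305×δ_C + 0.399×(-41.5)
0.305·δ_C = -34.2 − (-30.848) = -3.353
δ_C = -3.353 / 0.305 = -10.99 per mil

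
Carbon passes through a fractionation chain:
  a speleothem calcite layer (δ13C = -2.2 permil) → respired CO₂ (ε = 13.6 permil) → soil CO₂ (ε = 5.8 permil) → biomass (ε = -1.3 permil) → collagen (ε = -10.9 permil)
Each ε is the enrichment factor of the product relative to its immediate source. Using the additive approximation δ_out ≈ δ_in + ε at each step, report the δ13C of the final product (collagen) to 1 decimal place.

5.0 permil

step 1: δ ≈ -2.2 + (13.6) = 11.4 permil
step 2: δ ≈ 11.4 + (5.8) = 17.2 permil
step 3: δ ≈ 17.2 + (-1.3) = 15.9 permil
step 4: δ ≈ 15.9 + (-10.9) = 5.0 permil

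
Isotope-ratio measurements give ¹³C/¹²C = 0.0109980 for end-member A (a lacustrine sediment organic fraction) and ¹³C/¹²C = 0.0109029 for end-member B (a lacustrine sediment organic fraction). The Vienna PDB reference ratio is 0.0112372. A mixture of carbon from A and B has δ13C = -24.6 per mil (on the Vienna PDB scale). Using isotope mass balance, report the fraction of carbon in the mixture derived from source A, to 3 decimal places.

0.608

δ_A = (0.0109980/0.0112372 − 1)×1000 = (0.978714 − 1)×1000 = -21.286 per mil
δ_B = (0.0109029/0.0112372 − 1)×1000 = (0.970251 − 1)×1000 = -29.749 per mil
f_A = (δ_mix − δ_B)/(δ_A − δ_B) = (-24.6 − (-29.749))/(-21.286 − (-29.749))
f_A = 5.149 / 8.463 = 0.6085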